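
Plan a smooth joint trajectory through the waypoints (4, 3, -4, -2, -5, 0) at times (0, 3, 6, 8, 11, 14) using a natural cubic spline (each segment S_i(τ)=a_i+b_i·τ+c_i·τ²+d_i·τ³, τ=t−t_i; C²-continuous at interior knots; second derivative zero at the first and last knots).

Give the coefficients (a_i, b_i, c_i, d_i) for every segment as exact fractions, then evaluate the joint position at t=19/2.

  seg 0: a=4 b=707/1305 c=0 d=-1142/11745
  seg 1: a=3 b=-2719/1305 c=-1142/1305 d=620/2349
  seg 2: a=-4 b=-271/1305 c=1958/1305 d=-13/29
  seg 3: a=-2 b=541/1305 c=-1552/1305 d=562/2349
  seg 4: a=-5 b=-341/1305 c=1258/1305 d=-1258/11745
S(19/2) = -1883/580

Δ: Δ0=-1/3, Δ1=-7/3, Δ2=1, Δ3=-1, Δ4=5/3
row 1: diag=12, rhs=-12; c'=1/4, d'=-1
row 2: denom=10−3·1/4=37/4; d'=(20−3·-1)/(37/4)=92/37
row 3: denom=10−2·8/37=354/37; d'=(-12−2·92/37)/(354/37)=-314/177
row 4: denom=12−3·37/118=1305/118; d'=(16−3·-314/177)/(1305/118)=2516/1305
back: M4=2516/1305
back: M3=-314/177−37/118·2516/1305=-3104/1305
back: M2=92/37−8/37·-3104/1305=3916/1305
back: M1=-1−1/4·3916/1305=-2284/1305
M: M0=0, M1=-2284/1305, M2=3916/1305, M3=-3104/1305, M4=2516/1305, M5=0
seg 0: a=4, c=M0/2=0, d=(M1−M0)/(6·3)=-1142/11745, b=Δ0−h0·(2M0+M1)/6=707/1305
seg 1: a=3, c=M1/2=-1142/1305, d=(M2−M1)/(6·3)=620/2349, b=Δ1−h1·(2M1+M2)/6=-2719/1305
seg 2: a=-4, c=M2/2=1958/1305, d=(M3−M2)/(6·2)=-13/29, b=Δ2−h2·(2M2+M3)/6=-271/1305
seg 3: a=-2, c=M3/2=-1552/1305, d=(M4−M3)/(6·3)=562/2349, b=Δ3−h3·(2M3+M4)/6=541/1305
seg 4: a=-5, c=M4/2=1258/1305, d=(M5−M4)/(6·3)=-1258/11745, b=Δ4−h4·(2M4+M5)/6=-341/1305
t_q=19/2 → seg 3, τ=3/2; S=-2+541/1305·τ+-1552/1305·τ²+562/2349·τ³=-1883/580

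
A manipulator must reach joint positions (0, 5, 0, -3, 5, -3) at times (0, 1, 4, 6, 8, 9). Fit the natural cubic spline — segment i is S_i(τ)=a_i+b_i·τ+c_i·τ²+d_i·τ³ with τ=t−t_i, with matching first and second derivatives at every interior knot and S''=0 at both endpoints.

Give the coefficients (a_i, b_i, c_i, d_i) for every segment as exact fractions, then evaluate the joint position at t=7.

Δ: Δ0=5, Δ1=-5/3, Δ2=-3/2, Δ3=4, Δ4=-8
row 1: diag=8, rhs=-40; c'=3/8, d'=-5
row 2: denom=10−3·3/8=71/8; d'=(1−3·-5)/(71/8)=128/71
row 3: denom=8−2·16/71=536/71; d'=(33−2·128/71)/(536/71)=2087/536
row 4: denom=6−2·71/268=733/134; d'=(-72−2·2087/536)/(733/134)=-21383/1466
back: M4=-21383/1466
back: M3=2087/536−71/268·-21383/1466=11373/1466
back: M2=128/71−16/71·11373/1466=40/733
back: M1=-5−3/8·40/733=-3680/733
M: M0=0, M1=-3680/733, M2=40/733, M3=11373/1466, M4=-21383/1466, M5=0
seg 0: a=0, c=M0/2=0, d=(M1−M0)/(6·1)=-1840/2199, b=Δ0−h0·(2M0+M1)/6=12835/2199
seg 1: a=5, c=M1/2=-1840/733, d=(M2−M1)/(6·3)=620/2199, b=Δ1−h1·(2M1+M2)/6=7315/2199
seg 2: a=0, c=M2/2=20/733, d=(M3−M2)/(6·2)=11293/17592, b=Δ2−h2·(2M2+M3)/6=-9065/2199
seg 3: a=-3, c=M3/2=11373/2932, d=(M4−M3)/(6·2)=-8189/4398, b=Δ3−h3·(2M3+M4)/6=16229/4398
seg 4: a=5, c=M4/2=-21383/2932, d=(M5−M4)/(6·1)=21383/8796, b=Δ4−h4·(2M4+M5)/6=-13801/4398
t_q=7 → seg 3, τ=1; S=-3+16229/4398·τ+11373/2932·τ²+-8189/4398·τ³=7937/2932

  seg 0: a=0 b=12835/2199 c=0 d=-1840/2199
  seg 1: a=5 b=7315/2199 c=-1840/733 d=620/2199
  seg 2: a=0 b=-9065/2199 c=20/733 d=11293/17592
  seg 3: a=-3 b=16229/4398 c=11373/2932 d=-8189/4398
  seg 4: a=5 b=-13801/4398 c=-21383/2932 d=21383/8796
S(7) = 7937/2932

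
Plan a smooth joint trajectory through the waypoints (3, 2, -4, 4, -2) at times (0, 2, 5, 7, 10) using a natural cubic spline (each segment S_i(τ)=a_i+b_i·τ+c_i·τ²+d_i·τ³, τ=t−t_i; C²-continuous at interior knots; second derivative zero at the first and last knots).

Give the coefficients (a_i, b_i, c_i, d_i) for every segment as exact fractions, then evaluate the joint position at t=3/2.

  seg 0: a=3 b=19/58 c=0 d=-6/29
  seg 1: a=2 b=-125/58 c=-36/29 d=25/58
  seg 2: a=-4 b=59/29 c=153/58 d=-24/29
  seg 3: a=4 b=77/29 c=-135/58 d=15/58
S(3/2) = 81/29

Δ: Δ0=-1/2, Δ1=-2, Δ2=4, Δ3=-2
row 1: diag=10, rhs=-9; c'=3/10, d'=-9/10
row 2: denom=10−3·3/10=91/10; d'=(36−3·-9/10)/(91/10)=387/91
row 3: denom=10−2·20/91=870/91; d'=(-36−2·387/91)/(870/91)=-135/29
back: M3=-135/29
back: M2=387/91−20/91·-135/29=153/29
back: M1=-9/10−3/10·153/29=-72/29
M: M0=0, M1=-72/29, M2=153/29, M3=-135/29, M4=0
seg 0: a=3, c=M0/2=0, d=(M1−M0)/(6·2)=-6/29, b=Δ0−h0·(2M0+M1)/6=19/58
seg 1: a=2, c=M1/2=-36/29, d=(M2−M1)/(6·3)=25/58, b=Δ1−h1·(2M1+M2)/6=-125/58
seg 2: a=-4, c=M2/2=153/58, d=(M3−M2)/(6·2)=-24/29, b=Δ2−h2·(2M2+M3)/6=59/29
seg 3: a=4, c=M3/2=-135/58, d=(M4−M3)/(6·3)=15/58, b=Δ3−h3·(2M3+M4)/6=77/29
t_q=3/2 → seg 0, τ=3/2; S=3+19/58·τ+0·τ²+-6/29·τ³=81/29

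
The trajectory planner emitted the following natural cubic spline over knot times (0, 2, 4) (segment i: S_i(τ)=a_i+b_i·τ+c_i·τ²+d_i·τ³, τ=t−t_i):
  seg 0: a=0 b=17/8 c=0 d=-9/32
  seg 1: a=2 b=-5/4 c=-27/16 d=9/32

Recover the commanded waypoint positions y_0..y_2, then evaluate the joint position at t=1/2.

y_0=0 y_1=2 y_2=-5
S(1/2) = 263/256

y_0 = S_0(0) = a_0 = 0
y_1 = S_1(0) = a_1 = 2
y_2 = S_1(2) = -5
t_q=1/2 is in segment 0 (τ=1/2); S_0(τ)=263/256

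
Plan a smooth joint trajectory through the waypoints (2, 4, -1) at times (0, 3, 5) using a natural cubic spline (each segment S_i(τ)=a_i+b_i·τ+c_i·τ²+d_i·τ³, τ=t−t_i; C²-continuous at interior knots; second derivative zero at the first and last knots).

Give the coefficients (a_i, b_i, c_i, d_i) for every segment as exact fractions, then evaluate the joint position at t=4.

Δ: Δ0=2/3, Δ1=-5/2
row 1: diag=10, rhs=-19; c'=1/5, d'=-19/10
back: M1=-19/10
M: M0=0, M1=-19/10, M2=0
seg 0: a=2, c=M0/2=0, d=(M1−M0)/(6·3)=-19/180, b=Δ0−h0·(2M0+M1)/6=97/60
seg 1: a=4, c=M1/2=-19/20, d=(M2−M1)/(6·2)=19/120, b=Δ1−h1·(2M1+M2)/6=-37/30
t_q=4 → seg 1, τ=1; S=4+-37/30·τ+-19/20·τ²+19/120·τ³=79/40

  seg 0: a=2 b=97/60 c=0 d=-19/180
  seg 1: a=4 b=-37/30 c=-19/20 d=19/120
S(4) = 79/40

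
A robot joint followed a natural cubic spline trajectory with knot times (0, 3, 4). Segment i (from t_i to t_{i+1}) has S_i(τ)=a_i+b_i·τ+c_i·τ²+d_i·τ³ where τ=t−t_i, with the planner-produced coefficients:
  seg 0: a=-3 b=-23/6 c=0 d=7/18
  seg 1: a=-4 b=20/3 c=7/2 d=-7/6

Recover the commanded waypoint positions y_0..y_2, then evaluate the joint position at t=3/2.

y_0 = S_0(0) = a_0 = -3
y_1 = S_1(0) = a_1 = -4
y_2 = S_1(1) = 5
t_q=3/2 is in segment 0 (τ=3/2); S_0(τ)=-119/16

y_0=-3 y_1=-4 y_2=5
S(3/2) = -119/16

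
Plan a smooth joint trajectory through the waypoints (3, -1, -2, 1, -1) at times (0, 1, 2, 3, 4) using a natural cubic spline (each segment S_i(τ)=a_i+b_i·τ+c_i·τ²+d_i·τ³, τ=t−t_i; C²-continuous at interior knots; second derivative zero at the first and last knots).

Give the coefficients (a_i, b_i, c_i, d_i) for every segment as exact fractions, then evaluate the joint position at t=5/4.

  seg 0: a=3 b=-31/7 c=0 d=3/7
  seg 1: a=-1 b=-22/7 c=9/7 d=6/7
  seg 2: a=-2 b=2 c=27/7 d=-20/7
  seg 3: a=1 b=8/7 c=-33/7 d=11/7
S(5/4) = -379/224

Δ: Δ0=-4, Δ1=-1, Δ2=3, Δ3=-2
row 1: diag=4, rhs=18; c'=1/4, d'=9/2
row 2: denom=4−1·1/4=15/4; d'=(24−1·9/2)/(15/4)=26/5
row 3: denom=4−1·4/15=56/15; d'=(-30−1·26/5)/(56/15)=-66/7
back: M3=-66/7
back: M2=26/5−4/15·-66/7=54/7
back: M1=9/2−1/4·54/7=18/7
M: M0=0, M1=18/7, M2=54/7, M3=-66/7, M4=0
seg 0: a=3, c=M0/2=0, d=(M1−M0)/(6·1)=3/7, b=Δ0−h0·(2M0+M1)/6=-31/7
seg 1: a=-1, c=M1/2=9/7, d=(M2−M1)/(6·1)=6/7, b=Δ1−h1·(2M1+M2)/6=-22/7
seg 2: a=-2, c=M2/2=27/7, d=(M3−M2)/(6·1)=-20/7, b=Δ2−h2·(2M2+M3)/6=2
seg 3: a=1, c=M3/2=-33/7, d=(M4−M3)/(6·1)=11/7, b=Δ3−h3·(2M3+M4)/6=8/7
t_q=5/4 → seg 1, τ=1/4; S=-1+-22/7·τ+9/7·τ²+6/7·τ³=-379/224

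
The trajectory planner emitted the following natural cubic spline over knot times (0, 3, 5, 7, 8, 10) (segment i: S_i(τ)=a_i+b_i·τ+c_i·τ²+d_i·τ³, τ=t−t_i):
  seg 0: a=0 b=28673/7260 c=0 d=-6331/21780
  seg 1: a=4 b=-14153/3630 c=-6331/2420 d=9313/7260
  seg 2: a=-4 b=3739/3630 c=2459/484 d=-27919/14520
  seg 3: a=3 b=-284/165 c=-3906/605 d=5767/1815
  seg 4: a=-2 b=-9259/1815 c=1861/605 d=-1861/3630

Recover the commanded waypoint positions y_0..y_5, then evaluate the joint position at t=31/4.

y_0=0 y_1=4 y_2=-4 y_3=3 y_4=-2 y_5=-4
S(31/4) = -22537/38720

y_0 = S_0(0) = a_0 = 0
y_1 = S_1(0) = a_1 = 4
y_2 = S_2(0) = a_2 = -4
y_3 = S_3(0) = a_3 = 3
y_4 = S_4(0) = a_4 = -2
y_5 = S_4(2) = -4
t_q=31/4 is in segment 3 (τ=3/4); S_3(τ)=-22537/38720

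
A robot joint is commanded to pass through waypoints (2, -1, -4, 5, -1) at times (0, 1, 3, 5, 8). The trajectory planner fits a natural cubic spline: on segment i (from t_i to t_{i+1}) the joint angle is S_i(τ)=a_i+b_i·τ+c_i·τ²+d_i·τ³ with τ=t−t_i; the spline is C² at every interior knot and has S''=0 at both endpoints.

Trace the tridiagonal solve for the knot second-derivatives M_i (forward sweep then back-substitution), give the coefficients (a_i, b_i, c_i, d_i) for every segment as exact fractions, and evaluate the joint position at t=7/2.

Δ: Δ0=-3, Δ1=-3/2, Δ2=9/2, Δ3=-2
row 1: diag=6, rhs=9; c'=1/3, d'=3/2
row 2: denom=8−2·1/3=22/3; d'=(36−2·3/2)/(22/3)=9/2
row 3: denom=10−2·3/11=104/11; d'=(-39−2·9/2)/(104/11)=-66/13
back: M3=-66/13
back: M2=9/2−3/11·-66/13=153/26
back: M1=3/2−1/3·153/26=-6/13
M: M0=0, M1=-6/13, M2=153/26, M3=-66/13, M4=0
seg 0: a=2, c=M0/2=0, d=(M1−M0)/(6·1)=-1/13, b=Δ0−h0·(2M0+M1)/6=-38/13
seg 1: a=-1, c=M1/2=-3/13, d=(M2−M1)/(6·2)=55/104, b=Δ1−h1·(2M1+M2)/6=-41/13
seg 2: a=-4, c=M2/2=153/52, d=(M3−M2)/(6·2)=-95/104, b=Δ2−h2·(2M2+M3)/6=59/26
seg 3: a=5, c=M3/2=-33/13, d=(M4−M3)/(6·3)=11/39, b=Δ3−h3·(2M3+M4)/6=40/13
t_q=7/2 → seg 2, τ=1/2; S=-4+59/26·τ+153/52·τ²+-95/104·τ³=-1867/832

  seg 0: a=2 b=-38/13 c=0 d=-1/13
  seg 1: a=-1 b=-41/13 c=-3/13 d=55/104
  seg 2: a=-4 b=59/26 c=153/52 d=-95/104
  seg 3: a=5 b=40/13 c=-33/13 d=11/39
S(7/2) = -1867/832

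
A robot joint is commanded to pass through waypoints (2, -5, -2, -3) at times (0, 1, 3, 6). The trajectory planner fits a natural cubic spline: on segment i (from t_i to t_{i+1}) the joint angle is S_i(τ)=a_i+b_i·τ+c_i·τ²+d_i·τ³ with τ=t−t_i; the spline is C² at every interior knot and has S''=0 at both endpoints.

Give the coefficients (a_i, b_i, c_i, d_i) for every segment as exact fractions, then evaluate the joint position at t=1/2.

Δ: Δ0=-7, Δ1=3/2, Δ2=-1/3
row 1: diag=6, rhs=51; c'=1/3, d'=17/2
row 2: denom=10−2·1/3=28/3; d'=(-11−2·17/2)/(28/3)=-3
back: M2=-3
back: M1=17/2−1/3·-3=19/2
M: M0=0, M1=19/2, M2=-3, M3=0
seg 0: a=2, c=M0/2=0, d=(M1−M0)/(6·1)=19/12, b=Δ0−h0·(2M0+M1)/6=-103/12
seg 1: a=-5, c=M1/2=19/4, d=(M2−M1)/(6·2)=-25/24, b=Δ1−h1·(2M1+M2)/6=-23/6
seg 2: a=-2, c=M2/2=-3/2, d=(M3−M2)/(6·3)=1/6, b=Δ2−h2·(2M2+M3)/6=8/3
t_q=1/2 → seg 0, τ=1/2; S=2+-103/12·τ+0·τ²+19/12·τ³=-67/32

  seg 0: a=2 b=-103/12 c=0 d=19/12
  seg 1: a=-5 b=-23/6 c=19/4 d=-25/24
  seg 2: a=-2 b=8/3 c=-3/2 d=1/6
S(1/2) = -67/32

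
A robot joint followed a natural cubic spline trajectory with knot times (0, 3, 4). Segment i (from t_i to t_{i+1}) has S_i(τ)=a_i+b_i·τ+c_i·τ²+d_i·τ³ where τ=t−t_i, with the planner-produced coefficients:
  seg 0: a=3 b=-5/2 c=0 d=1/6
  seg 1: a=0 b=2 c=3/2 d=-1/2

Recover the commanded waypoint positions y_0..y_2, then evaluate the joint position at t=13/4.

y_0=3 y_1=0 y_2=3
S(13/4) = 75/128

y_0 = S_0(0) = a_0 = 3
y_1 = S_1(0) = a_1 = 0
y_2 = S_1(1) = 3
t_q=13/4 is in segment 1 (τ=1/4); S_1(τ)=75/128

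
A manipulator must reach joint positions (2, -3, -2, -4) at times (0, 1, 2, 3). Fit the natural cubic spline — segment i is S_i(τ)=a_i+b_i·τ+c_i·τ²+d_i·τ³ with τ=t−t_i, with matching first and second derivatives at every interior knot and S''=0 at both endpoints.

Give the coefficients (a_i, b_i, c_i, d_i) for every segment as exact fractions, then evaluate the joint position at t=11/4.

Δ: Δ0=-5, Δ1=1, Δ2=-2
row 1: diag=4, rhs=36; c'=1/4, d'=9
row 2: denom=4−1·1/4=15/4; d'=(-18−1·9)/(15/4)=-36/5
back: M2=-36/5
back: M1=9−1/4·-36/5=54/5
M: M0=0, M1=54/5, M2=-36/5, M3=0
seg 0: a=2, c=M0/2=0, d=(M1−M0)/(6·1)=9/5, b=Δ0−h0·(2M0+M1)/6=-34/5
seg 1: a=-3, c=M1/2=27/5, d=(M2−M1)/(6·1)=-3, b=Δ1−h1·(2M1+M2)/6=-7/5
seg 2: a=-2, c=M2/2=-18/5, d=(M3−M2)/(6·1)=6/5, b=Δ2−h2·(2M2+M3)/6=2/5
t_q=11/4 → seg 2, τ=3/4; S=-2+2/5·τ+-18/5·τ²+6/5·τ³=-103/32

  seg 0: a=2 b=-34/5 c=0 d=9/5
  seg 1: a=-3 b=-7/5 c=27/5 d=-3
  seg 2: a=-2 b=2/5 c=-18/5 d=6/5
S(11/4) = -103/32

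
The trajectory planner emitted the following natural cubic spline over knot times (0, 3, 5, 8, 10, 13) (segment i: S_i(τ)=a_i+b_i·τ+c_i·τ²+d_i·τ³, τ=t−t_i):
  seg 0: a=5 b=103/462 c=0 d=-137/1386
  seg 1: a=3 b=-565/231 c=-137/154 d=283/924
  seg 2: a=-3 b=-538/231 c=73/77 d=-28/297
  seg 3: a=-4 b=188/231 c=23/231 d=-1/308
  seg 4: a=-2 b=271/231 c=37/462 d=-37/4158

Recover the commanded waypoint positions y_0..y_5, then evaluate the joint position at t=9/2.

y_0 = S_0(0) = a_0 = 5
y_1 = S_1(0) = a_1 = 3
y_2 = S_2(0) = a_2 = -3
y_3 = S_3(0) = a_3 = -4
y_4 = S_4(0) = a_4 = -2
y_5 = S_4(3) = 2
t_q=9/2 is in segment 1 (τ=3/2); S_1(τ)=-4033/2464

y_0=5 y_1=3 y_2=-3 y_3=-4 y_4=-2 y_5=2
S(9/2) = -4033/2464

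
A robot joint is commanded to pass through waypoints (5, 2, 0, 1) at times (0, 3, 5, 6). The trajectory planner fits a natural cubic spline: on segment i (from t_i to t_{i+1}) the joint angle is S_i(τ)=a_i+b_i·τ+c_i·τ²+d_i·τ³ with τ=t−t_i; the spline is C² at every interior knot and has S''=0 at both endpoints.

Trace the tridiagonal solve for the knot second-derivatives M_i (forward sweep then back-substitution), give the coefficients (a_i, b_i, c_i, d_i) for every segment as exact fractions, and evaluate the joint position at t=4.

  seg 0: a=5 b=-11/14 c=0 d=-1/42
  seg 1: a=2 b=-10/7 c=-3/14 d=3/14
  seg 2: a=0 b=2/7 c=15/14 d=-5/14
S(4) = 4/7

Δ: Δ0=-1, Δ1=-1, Δ2=1
row 1: diag=10, rhs=0; c'=1/5, d'=0
row 2: denom=6−2·1/5=28/5; d'=(12−2·0)/(28/5)=15/7
back: M2=15/7
back: M1=0−1/5·15/7=-3/7
M: M0=0, M1=-3/7, M2=15/7, M3=0
seg 0: a=5, c=M0/2=0, d=(M1−M0)/(6·3)=-1/42, b=Δ0−h0·(2M0+M1)/6=-11/14
seg 1: a=2, c=M1/2=-3/14, d=(M2−M1)/(6·2)=3/14, b=Δ1−h1·(2M1+M2)/6=-10/7
seg 2: a=0, c=M2/2=15/14, d=(M3−M2)/(6·1)=-5/14, b=Δ2−h2·(2M2+M3)/6=2/7
t_q=4 → seg 1, τ=1; S=2+-10/7·τ+-3/14·τ²+3/14·τ³=4/7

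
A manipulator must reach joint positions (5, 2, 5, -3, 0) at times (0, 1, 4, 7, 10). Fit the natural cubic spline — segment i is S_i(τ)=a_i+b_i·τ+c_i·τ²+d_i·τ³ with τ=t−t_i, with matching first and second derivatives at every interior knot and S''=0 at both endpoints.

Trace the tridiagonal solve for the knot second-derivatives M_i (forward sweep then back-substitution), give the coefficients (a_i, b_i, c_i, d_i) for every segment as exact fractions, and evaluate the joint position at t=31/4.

  seg 0: a=5 b=-1207/324 c=0 d=235/324
  seg 1: a=2 b=-251/162 c=235/108 d=-1289/2916
  seg 2: a=5 b=-139/324 c=-146/81 d=1027/2916
  seg 3: a=-3 b=-281/162 c=443/324 d=-443/2916
S(31/4) = -8285/2304

Δ: Δ0=-3, Δ1=1, Δ2=-8/3, Δ3=1
row 1: diag=8, rhs=24; c'=3/8, d'=3
row 2: denom=12−3·3/8=87/8; d'=(-22−3·3)/(87/8)=-248/87
row 3: denom=12−3·8/29=324/29; d'=(22−3·-248/87)/(324/29)=443/162
back: M3=443/162
back: M2=-248/87−8/29·443/162=-292/81
back: M1=3−3/8·-292/81=235/54
M: M0=0, M1=235/54, M2=-292/81, M3=443/162, M4=0
seg 0: a=5, c=M0/2=0, d=(M1−M0)/(6·1)=235/324, b=Δ0−h0·(2M0+M1)/6=-1207/324
seg 1: a=2, c=M1/2=235/108, d=(M2−M1)/(6·3)=-1289/2916, b=Δ1−h1·(2M1+M2)/6=-251/162
seg 2: a=5, c=M2/2=-146/81, d=(M3−M2)/(6·3)=1027/2916, b=Δ2−h2·(2M2+M3)/6=-139/324
seg 3: a=-3, c=M3/2=443/324, d=(M4−M3)/(6·3)=-443/2916, b=Δ3−h3·(2M3+M4)/6=-281/162
t_q=31/4 → seg 3, τ=3/4; S=-3+-281/162·τ+443/324·τ²+-443/2916·τ³=-8285/2304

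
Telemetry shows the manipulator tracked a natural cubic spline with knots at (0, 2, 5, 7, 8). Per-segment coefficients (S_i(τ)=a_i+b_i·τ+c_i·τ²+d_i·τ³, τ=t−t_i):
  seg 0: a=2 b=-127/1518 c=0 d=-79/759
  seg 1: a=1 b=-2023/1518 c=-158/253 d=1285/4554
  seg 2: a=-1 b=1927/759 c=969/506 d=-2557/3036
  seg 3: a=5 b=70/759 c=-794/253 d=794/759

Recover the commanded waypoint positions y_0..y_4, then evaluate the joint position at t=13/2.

y_0 = S_0(0) = a_0 = 2
y_1 = S_1(0) = a_1 = 1
y_2 = S_2(0) = a_2 = -1
y_3 = S_3(0) = a_3 = 5
y_4 = S_3(1) = 3
t_q=13/2 is in segment 2 (τ=3/2); S_2(τ)=34607/8096

y_0=2 y_1=1 y_2=-1 y_3=5 y_4=3
S(13/2) = 34607/8096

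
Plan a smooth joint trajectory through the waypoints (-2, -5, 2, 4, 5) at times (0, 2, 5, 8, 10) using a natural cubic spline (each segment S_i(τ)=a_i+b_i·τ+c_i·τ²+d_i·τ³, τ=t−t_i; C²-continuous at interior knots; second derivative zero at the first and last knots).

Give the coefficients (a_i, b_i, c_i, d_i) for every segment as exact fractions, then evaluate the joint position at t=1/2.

Δ: Δ0=-3/2, Δ1=7/3, Δ2=2/3, Δ3=1/2
row 1: diag=10, rhs=23; c'=3/10, d'=23/10
row 2: denom=12−3·3/10=111/10; d'=(-10−3·23/10)/(111/10)=-169/111
row 3: denom=10−3·10/37=340/37; d'=(-1−3·-169/111)/(340/37)=33/85
back: M3=33/85
back: M2=-169/111−10/37·33/85=-83/51
back: M1=23/10−3/10·-83/51=237/85
M: M0=0, M1=237/85, M2=-83/51, M3=33/85, M4=0
seg 0: a=-2, c=M0/2=0, d=(M1−M0)/(6·2)=79/340, b=Δ0−h0·(2M0+M1)/6=-413/170
seg 1: a=-5, c=M1/2=237/170, d=(M2−M1)/(6·3)=-563/2295, b=Δ1−h1·(2M1+M2)/6=61/170
seg 2: a=2, c=M2/2=-83/102, d=(M3−M2)/(6·3)=257/2295, b=Δ2−h2·(2M2+M3)/6=21/10
seg 3: a=4, c=M3/2=33/170, d=(M4−M3)/(6·2)=-11/340, b=Δ3−h3·(2M3+M4)/6=41/170
t_q=1/2 → seg 0, τ=1/2; S=-2+-413/170·τ+0·τ²+79/340·τ³=-1733/544

  seg 0: a=-2 b=-413/170 c=0 d=79/340
  seg 1: a=-5 b=61/170 c=237/170 d=-563/2295
  seg 2: a=2 b=21/10 c=-83/102 d=257/2295
  seg 3: a=4 b=41/170 c=33/170 d=-11/340
S(1/2) = -1733/544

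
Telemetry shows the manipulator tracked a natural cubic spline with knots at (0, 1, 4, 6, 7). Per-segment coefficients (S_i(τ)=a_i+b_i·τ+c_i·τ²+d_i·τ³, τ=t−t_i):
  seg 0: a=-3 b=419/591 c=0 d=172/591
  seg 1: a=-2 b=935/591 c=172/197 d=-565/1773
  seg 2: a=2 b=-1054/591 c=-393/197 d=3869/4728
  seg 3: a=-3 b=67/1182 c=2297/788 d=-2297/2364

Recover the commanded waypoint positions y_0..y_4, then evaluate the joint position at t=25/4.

y_0 = S_0(0) = a_0 = -3
y_1 = S_1(0) = a_1 = -2
y_2 = S_2(0) = a_2 = 2
y_3 = S_3(0) = a_3 = -3
y_4 = S_3(1) = -1
t_q=25/4 is in segment 3 (τ=1/4); S_3(τ)=-142159/50432

y_0=-3 y_1=-2 y_2=2 y_3=-3 y_4=-1
S(25/4) = -142159/50432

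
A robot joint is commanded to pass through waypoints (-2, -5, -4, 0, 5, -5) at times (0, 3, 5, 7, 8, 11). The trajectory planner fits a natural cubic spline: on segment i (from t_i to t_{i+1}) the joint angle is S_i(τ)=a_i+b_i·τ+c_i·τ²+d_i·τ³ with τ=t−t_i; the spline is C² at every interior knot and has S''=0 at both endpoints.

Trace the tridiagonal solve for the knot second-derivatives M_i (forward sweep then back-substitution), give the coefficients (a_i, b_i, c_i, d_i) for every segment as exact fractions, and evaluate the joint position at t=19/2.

Δ: Δ0=-1, Δ1=1/2, Δ2=2, Δ3=5, Δ4=-10/3
row 1: diag=10, rhs=9; c'=1/5, d'=9/10
row 2: denom=8−2·1/5=38/5; d'=(9−2·9/10)/(38/5)=18/19
row 3: denom=6−2·5/19=104/19; d'=(18−2·18/19)/(104/19)=153/52
row 4: denom=8−1·19/104=813/104; d'=(-50−1·153/52)/(813/104)=-5506/813
back: M4=-5506/813
back: M3=153/52−19/104·-5506/813=3398/813
back: M2=18/19−5/19·3398/813=-124/813
back: M1=9/10−1/5·-124/813=1513/1626
M: M0=0, M1=1513/1626, M2=-124/813, M3=3398/813, M4=-5506/813, M5=0
seg 0: a=-2, c=M0/2=0, d=(M1−M0)/(6·3)=1513/29268, b=Δ0−h0·(2M0+M1)/6=-4765/3252
seg 1: a=-5, c=M1/2=1513/3252, d=(M2−M1)/(6·2)=-587/6504, b=Δ1−h1·(2M1+M2)/6=-113/1626
seg 2: a=-4, c=M2/2=-62/813, d=(M3−M2)/(6·2)=587/1626, b=Δ2−h2·(2M2+M3)/6=192/271
seg 3: a=0, c=M3/2=1699/813, d=(M4−M3)/(6·1)=-1484/813, b=Δ3−h3·(2M3+M4)/6=3850/813
seg 4: a=5, c=M4/2=-2753/813, d=(M5−M4)/(6·3)=2753/7317, b=Δ4−h4·(2M4+M5)/6=932/271
t_q=19/2 → seg 4, τ=3/2; S=5+932/271·τ+-2753/813·τ²+2753/7317·τ³=8259/2168

  seg 0: a=-2 b=-4765/3252 c=0 d=1513/29268
  seg 1: a=-5 b=-113/1626 c=1513/3252 d=-587/6504
  seg 2: a=-4 b=192/271 c=-62/813 d=587/1626
  seg 3: a=0 b=3850/813 c=1699/813 d=-1484/813
  seg 4: a=5 b=932/271 c=-2753/813 d=2753/7317
S(19/2) = 8259/2168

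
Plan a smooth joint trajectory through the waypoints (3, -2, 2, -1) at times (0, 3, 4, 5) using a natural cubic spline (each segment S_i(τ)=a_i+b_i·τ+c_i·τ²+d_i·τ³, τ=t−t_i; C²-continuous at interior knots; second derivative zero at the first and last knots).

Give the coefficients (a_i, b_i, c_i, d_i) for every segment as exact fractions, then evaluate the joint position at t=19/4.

Δ: Δ0=-5/3, Δ1=4, Δ2=-3
row 1: diag=8, rhs=34; c'=1/8, d'=17/4
row 2: denom=4−1·1/8=31/8; d'=(-42−1·17/4)/(31/8)=-370/31
back: M2=-370/31
back: M1=17/4−1/8·-370/31=178/31
M: M0=0, M1=178/31, M2=-370/31, M3=0
seg 0: a=3, c=M0/2=0, d=(M1−M0)/(6·3)=89/279, b=Δ0−h0·(2M0+M1)/6=-422/93
seg 1: a=-2, c=M1/2=89/31, d=(M2−M1)/(6·1)=-274/93, b=Δ1−h1·(2M1+M2)/6=379/93
seg 2: a=2, c=M2/2=-185/31, d=(M3−M2)/(6·1)=185/93, b=Δ2−h2·(2M2+M3)/6=91/93
t_q=19/4 → seg 2, τ=3/4; S=2+91/93·τ+-185/31·τ²+185/93·τ³=429/1984

  seg 0: a=3 b=-422/93 c=0 d=89/279
  seg 1: a=-2 b=379/93 c=89/31 d=-274/93
  seg 2: a=2 b=91/93 c=-185/31 d=185/93
S(19/4) = 429/1984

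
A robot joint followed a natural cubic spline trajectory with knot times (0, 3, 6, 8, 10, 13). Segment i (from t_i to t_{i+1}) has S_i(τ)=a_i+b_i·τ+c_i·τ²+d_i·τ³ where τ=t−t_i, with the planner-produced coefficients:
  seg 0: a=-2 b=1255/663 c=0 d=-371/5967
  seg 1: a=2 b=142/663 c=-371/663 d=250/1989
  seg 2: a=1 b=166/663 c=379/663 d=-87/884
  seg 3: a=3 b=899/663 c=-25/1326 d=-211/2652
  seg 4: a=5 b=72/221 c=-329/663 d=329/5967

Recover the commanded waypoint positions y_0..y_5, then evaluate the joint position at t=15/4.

y_0 = S_0(0) = a_0 = -2
y_1 = S_1(0) = a_1 = 2
y_2 = S_2(0) = a_2 = 1
y_3 = S_3(0) = a_3 = 3
y_4 = S_4(0) = a_4 = 5
y_5 = S_4(3) = 3
t_q=15/4 is in segment 1 (τ=3/4); S_1(τ)=1033/544

y_0=-2 y_1=2 y_2=1 y_3=3 y_4=5 y_5=3
S(15/4) = 1033/544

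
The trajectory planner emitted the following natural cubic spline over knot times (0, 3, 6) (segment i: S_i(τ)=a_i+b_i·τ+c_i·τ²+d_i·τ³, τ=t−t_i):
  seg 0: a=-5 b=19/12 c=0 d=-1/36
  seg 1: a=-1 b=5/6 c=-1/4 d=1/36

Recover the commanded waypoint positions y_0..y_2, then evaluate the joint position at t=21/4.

y_0 = S_0(0) = a_0 = -5
y_1 = S_1(0) = a_1 = -1
y_2 = S_1(3) = 0
t_q=21/4 is in segment 1 (τ=9/4); S_1(τ)=-19/256

y_0=-5 y_1=-1 y_2=0
S(21/4) = -19/256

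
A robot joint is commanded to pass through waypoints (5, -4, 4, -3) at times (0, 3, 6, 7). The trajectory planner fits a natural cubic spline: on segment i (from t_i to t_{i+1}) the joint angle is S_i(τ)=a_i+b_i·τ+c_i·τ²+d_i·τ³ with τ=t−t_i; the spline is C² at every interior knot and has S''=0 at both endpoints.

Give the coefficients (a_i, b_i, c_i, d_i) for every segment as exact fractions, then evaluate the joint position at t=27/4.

  seg 0: a=5 b=-484/87 c=0 d=223/783
  seg 1: a=-4 b=185/87 c=223/87 d=-622/783
  seg 2: a=4 b=-343/87 c=-133/29 d=133/87
S(27/4) = -1655/1856

Δ: Δ0=-3, Δ1=8/3, Δ2=-7
row 1: diag=12, rhs=34; c'=1/4, d'=17/6
row 2: denom=8−3·1/4=29/4; d'=(-58−3·17/6)/(29/4)=-266/29
back: M2=-266/29
back: M1=17/6−1/4·-266/29=446/87
M: M0=0, M1=446/87, M2=-266/29, M3=0
seg 0: a=5, c=M0/2=0, d=(M1−M0)/(6·3)=223/783, b=Δ0−h0·(2M0+M1)/6=-484/87
seg 1: a=-4, c=M1/2=223/87, d=(M2−M1)/(6·3)=-622/783, b=Δ1−h1·(2M1+M2)/6=185/87
seg 2: a=4, c=M2/2=-133/29, d=(M3−M2)/(6·1)=133/87, b=Δ2−h2·(2M2+M3)/6=-343/87
t_q=27/4 → seg 2, τ=3/4; S=4+-343/87·τ+-133/29·τ²+133/87·τ³=-1655/1856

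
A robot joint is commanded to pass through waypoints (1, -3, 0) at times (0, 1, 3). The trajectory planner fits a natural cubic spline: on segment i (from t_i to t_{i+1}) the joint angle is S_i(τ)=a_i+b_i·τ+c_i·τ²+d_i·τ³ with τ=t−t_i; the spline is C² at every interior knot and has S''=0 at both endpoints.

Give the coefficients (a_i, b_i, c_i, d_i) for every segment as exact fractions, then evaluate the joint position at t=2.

  seg 0: a=1 b=-59/12 c=0 d=11/12
  seg 1: a=-3 b=-13/6 c=11/4 d=-11/24
S(2) = -23/8

Δ: Δ0=-4, Δ1=3/2
row 1: diag=6, rhs=33; c'=1/3, d'=11/2
back: M1=11/2
M: M0=0, M1=11/2, M2=0
seg 0: a=1, c=M0/2=0, d=(M1−M0)/(6·1)=11/12, b=Δ0−h0·(2M0+M1)/6=-59/12
seg 1: a=-3, c=M1/2=11/4, d=(M2−M1)/(6·2)=-11/24, b=Δ1−h1·(2M1+M2)/6=-13/6
t_q=2 → seg 1, τ=1; S=-3+-13/6·τ+11/4·τ²+-11/24·τ³=-23/8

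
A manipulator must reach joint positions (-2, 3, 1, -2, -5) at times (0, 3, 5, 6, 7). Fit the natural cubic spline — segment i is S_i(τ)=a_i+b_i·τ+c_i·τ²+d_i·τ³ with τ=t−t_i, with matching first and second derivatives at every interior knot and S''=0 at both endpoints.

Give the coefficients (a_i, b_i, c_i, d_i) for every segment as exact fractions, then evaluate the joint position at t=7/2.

  seg 0: a=-2 b=739/321 c=0 d=-68/963
  seg 1: a=3 b=127/321 c=-68/107 d=-10/321
  seg 2: a=1 b=-809/321 c=-88/107 d=110/321
  seg 3: a=-2 b=-1007/321 c=22/107 d=-22/321
S(7/2) = 1299/428

Δ: Δ0=5/3, Δ1=-1, Δ2=-3, Δ3=-3
row 1: diag=10, rhs=-16; c'=1/5, d'=-8/5
row 2: denom=6−2·1/5=28/5; d'=(-12−2·-8/5)/(28/5)=-11/7
row 3: denom=4−1·5/28=107/28; d'=(0−1·-11/7)/(107/28)=44/107
back: M3=44/107
back: M2=-11/7−5/28·44/107=-176/107
back: M1=-8/5−1/5·-176/107=-136/107
M: M0=0, M1=-136/107, M2=-176/107, M3=44/107, M4=0
seg 0: a=-2, c=M0/2=0, d=(M1−M0)/(6·3)=-68/963, b=Δ0−h0·(2M0+M1)/6=739/321
seg 1: a=3, c=M1/2=-68/107, d=(M2−M1)/(6·2)=-10/321, b=Δ1−h1·(2M1+M2)/6=127/321
seg 2: a=1, c=M2/2=-88/107, d=(M3−M2)/(6·1)=110/321, b=Δ2−h2·(2M2+M3)/6=-809/321
seg 3: a=-2, c=M3/2=22/107, d=(M4−M3)/(6·1)=-22/321, b=Δ3−h3·(2M3+M4)/6=-1007/321
t_q=7/2 → seg 1, τ=1/2; S=3+127/321·τ+-68/107·τ²+-10/321·τ³=1299/428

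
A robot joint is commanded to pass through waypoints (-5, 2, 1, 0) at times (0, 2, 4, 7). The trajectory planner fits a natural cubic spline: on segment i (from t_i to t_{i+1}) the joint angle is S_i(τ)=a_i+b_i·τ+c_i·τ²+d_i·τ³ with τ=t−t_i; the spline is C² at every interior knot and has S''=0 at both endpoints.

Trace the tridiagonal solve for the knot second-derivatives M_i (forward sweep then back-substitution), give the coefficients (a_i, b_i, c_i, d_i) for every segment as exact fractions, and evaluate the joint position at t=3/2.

Δ: Δ0=7/2, Δ1=-1/2, Δ2=-1/3
row 1: diag=8, rhs=-24; c'=1/4, d'=-3
row 2: denom=10−2·1/4=19/2; d'=(1−2·-3)/(19/2)=14/19
back: M2=14/19
back: M1=-3−1/4·14/19=-121/38
M: M0=0, M1=-121/38, M2=14/19, M3=0
seg 0: a=-5, c=M0/2=0, d=(M1−M0)/(6·2)=-121/456, b=Δ0−h0·(2M0+M1)/6=260/57
seg 1: a=2, c=M1/2=-121/76, d=(M2−M1)/(6·2)=149/456, b=Δ1−h1·(2M1+M2)/6=157/114
seg 2: a=1, c=M2/2=7/19, d=(M3−M2)/(6·3)=-7/171, b=Δ2−h2·(2M2+M3)/6=-61/57
t_q=3/2 → seg 0, τ=3/2; S=-5+260/57·τ+0·τ²+-121/456·τ³=1151/1216

  seg 0: a=-5 b=260/57 c=0 d=-121/456
  seg 1: a=2 b=157/114 c=-121/76 d=149/456
  seg 2: a=1 b=-61/57 c=7/19 d=-7/171
S(3/2) = 1151/1216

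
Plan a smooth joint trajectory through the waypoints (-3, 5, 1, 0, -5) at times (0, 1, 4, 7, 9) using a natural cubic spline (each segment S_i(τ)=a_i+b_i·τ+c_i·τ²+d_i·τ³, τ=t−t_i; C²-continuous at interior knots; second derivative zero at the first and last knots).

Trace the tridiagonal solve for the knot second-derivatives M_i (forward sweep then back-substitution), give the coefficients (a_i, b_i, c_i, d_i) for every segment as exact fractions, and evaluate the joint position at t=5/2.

Δ: Δ0=8, Δ1=-4/3, Δ2=-1/3, Δ3=-5/2
row 1: diag=8, rhs=-56; c'=3/8, d'=-7
row 2: denom=12−3·3/8=87/8; d'=(6−3·-7)/(87/8)=72/29
row 3: denom=10−3·8/29=266/29; d'=(-13−3·72/29)/(266/29)=-593/266
back: M3=-593/266
back: M2=72/29−8/29·-593/266=412/133
back: M1=-7−3/8·412/133=-2171/266
M: M0=0, M1=-2171/266, M2=412/133, M3=-593/266, M4=0
seg 0: a=-3, c=M0/2=0, d=(M1−M0)/(6·1)=-2171/1596, b=Δ0−h0·(2M0+M1)/6=14939/1596
seg 1: a=5, c=M1/2=-2171/532, d=(M2−M1)/(6·3)=2995/4788, b=Δ1−h1·(2M1+M2)/6=4213/798
seg 2: a=1, c=M2/2=206/133, d=(M3−M2)/(6·3)=-1417/4788, b=Δ2−h2·(2M2+M3)/6=-3697/1596
seg 3: a=0, c=M3/2=-593/532, d=(M4−M3)/(6·2)=593/3192, b=Δ3−h3·(2M3+M4)/6=-809/798
t_q=5/2 → seg 1, τ=3/2; S=5+4213/798·τ+-2171/532·τ²+2995/4788·τ³=24891/4256

  seg 0: a=-3 b=14939/1596 c=0 d=-2171/1596
  seg 1: a=5 b=4213/798 c=-2171/532 d=2995/4788
  seg 2: a=1 b=-3697/1596 c=206/133 d=-1417/4788
  seg 3: a=0 b=-809/798 c=-593/532 d=593/3192
S(5/2) = 24891/4256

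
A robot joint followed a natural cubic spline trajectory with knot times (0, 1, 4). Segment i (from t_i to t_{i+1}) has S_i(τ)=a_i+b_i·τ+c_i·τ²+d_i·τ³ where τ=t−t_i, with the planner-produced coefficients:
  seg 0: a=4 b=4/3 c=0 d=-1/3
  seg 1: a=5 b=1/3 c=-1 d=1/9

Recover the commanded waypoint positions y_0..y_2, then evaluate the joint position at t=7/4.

y_0 = S_0(0) = a_0 = 4
y_1 = S_1(0) = a_1 = 5
y_2 = S_1(3) = 0
t_q=7/4 is in segment 1 (τ=3/4); S_1(τ)=303/64

y_0=4 y_1=5 y_2=0
S(7/4) = 303/64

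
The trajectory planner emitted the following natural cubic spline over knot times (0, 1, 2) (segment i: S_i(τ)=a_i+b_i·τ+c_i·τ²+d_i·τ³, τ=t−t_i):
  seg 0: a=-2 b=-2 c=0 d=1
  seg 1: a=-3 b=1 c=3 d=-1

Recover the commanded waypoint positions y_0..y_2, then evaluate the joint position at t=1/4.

y_0 = S_0(0) = a_0 = -2
y_1 = S_1(0) = a_1 = -3
y_2 = S_1(1) = 0
t_q=1/4 is in segment 0 (τ=1/4); S_0(τ)=-159/64

y_0=-2 y_1=-3 y_2=0
S(1/4) = -159/64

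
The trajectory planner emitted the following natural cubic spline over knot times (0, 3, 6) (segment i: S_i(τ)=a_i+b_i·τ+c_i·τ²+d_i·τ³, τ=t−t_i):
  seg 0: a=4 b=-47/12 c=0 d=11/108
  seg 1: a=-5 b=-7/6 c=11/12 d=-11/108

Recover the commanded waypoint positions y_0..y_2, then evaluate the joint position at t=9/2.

y_0=4 y_1=-5 y_2=-3
S(9/2) = -161/32

y_0 = S_0(0) = a_0 = 4
y_1 = S_1(0) = a_1 = -5
y_2 = S_1(3) = -3
t_q=9/2 is in segment 1 (τ=3/2); S_1(τ)=-161/32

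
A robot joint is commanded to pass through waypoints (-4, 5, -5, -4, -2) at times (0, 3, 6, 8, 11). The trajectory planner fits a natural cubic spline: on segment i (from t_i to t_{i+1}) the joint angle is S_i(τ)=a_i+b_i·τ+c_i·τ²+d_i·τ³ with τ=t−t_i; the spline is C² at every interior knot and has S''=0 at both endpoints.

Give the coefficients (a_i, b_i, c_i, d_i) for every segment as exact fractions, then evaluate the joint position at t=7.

  seg 0: a=-4 b=892/177 c=0 d=-361/1593
  seg 1: a=5 b=-191/177 c=-361/177 d=76/177
  seg 2: a=-5 b=-305/177 c=323/177 d=-505/1416
  seg 3: a=-4 b=153/118 c=-223/708 d=223/6372
S(7) = -7441/1416

Δ: Δ0=3, Δ1=-10/3, Δ2=1/2, Δ3=2/3
row 1: diag=12, rhs=-38; c'=1/4, d'=-19/6
row 2: denom=10−3·1/4=37/4; d'=(23−3·-19/6)/(37/4)=130/37
row 3: denom=10−2·8/37=354/37; d'=(1−2·130/37)/(354/37)=-223/354
back: M3=-223/354
back: M2=130/37−8/37·-223/354=646/177
back: M1=-19/6−1/4·646/177=-722/177
M: M0=0, M1=-722/177, M2=646/177, M3=-223/354, M4=0
seg 0: a=-4, c=M0/2=0, d=(M1−M0)/(6·3)=-361/1593, b=Δ0−h0·(2M0+M1)/6=892/177
seg 1: a=5, c=M1/2=-361/177, d=(M2−M1)/(6·3)=76/177, b=Δ1−h1·(2M1+M2)/6=-191/177
seg 2: a=-5, c=M2/2=323/177, d=(M3−M2)/(6·2)=-505/1416, b=Δ2−h2·(2M2+M3)/6=-305/177
seg 3: a=-4, c=M3/2=-223/708, d=(M4−M3)/(6·3)=223/6372, b=Δ3−h3·(2M3+M4)/6=153/118
t_q=7 → seg 2, τ=1; S=-5+-305/177·τ+323/177·τ²+-505/1416·τ³=-7441/1416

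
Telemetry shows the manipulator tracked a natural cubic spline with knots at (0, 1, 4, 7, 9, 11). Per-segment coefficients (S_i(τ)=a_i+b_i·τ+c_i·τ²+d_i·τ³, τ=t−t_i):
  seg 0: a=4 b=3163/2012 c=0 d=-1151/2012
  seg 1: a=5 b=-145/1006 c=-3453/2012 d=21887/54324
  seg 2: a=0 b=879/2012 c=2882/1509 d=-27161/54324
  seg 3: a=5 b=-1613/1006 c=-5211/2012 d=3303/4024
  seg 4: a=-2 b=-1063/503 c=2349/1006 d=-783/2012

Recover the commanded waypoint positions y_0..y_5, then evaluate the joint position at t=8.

y_0 = S_0(0) = a_0 = 4
y_1 = S_1(0) = a_1 = 5
y_2 = S_2(0) = a_2 = 0
y_3 = S_3(0) = a_3 = 5
y_4 = S_4(0) = a_4 = -2
y_5 = S_4(2) = 0
t_q=8 is in segment 3 (τ=1); S_3(τ)=6549/4024

y_0=4 y_1=5 y_2=0 y_3=5 y_4=-2 y_5=0
S(8) = 6549/4024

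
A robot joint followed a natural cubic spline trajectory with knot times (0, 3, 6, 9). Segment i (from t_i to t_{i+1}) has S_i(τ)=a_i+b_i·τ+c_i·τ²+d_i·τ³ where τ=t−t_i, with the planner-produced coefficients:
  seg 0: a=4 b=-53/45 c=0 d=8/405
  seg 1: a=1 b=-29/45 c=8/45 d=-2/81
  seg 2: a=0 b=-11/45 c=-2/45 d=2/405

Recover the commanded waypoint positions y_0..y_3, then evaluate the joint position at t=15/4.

y_0=4 y_1=1 y_2=0 y_3=-1
S(15/4) = 97/160

y_0 = S_0(0) = a_0 = 4
y_1 = S_1(0) = a_1 = 1
y_2 = S_2(0) = a_2 = 0
y_3 = S_2(3) = -1
t_q=15/4 is in segment 1 (τ=3/4); S_1(τ)=97/160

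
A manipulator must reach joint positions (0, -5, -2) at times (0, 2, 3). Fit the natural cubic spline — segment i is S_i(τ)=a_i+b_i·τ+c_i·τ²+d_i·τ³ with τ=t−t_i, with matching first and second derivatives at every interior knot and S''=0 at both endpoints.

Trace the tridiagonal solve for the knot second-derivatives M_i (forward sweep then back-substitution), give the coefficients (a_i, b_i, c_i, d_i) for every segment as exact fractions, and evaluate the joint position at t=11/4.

  seg 0: a=0 b=-13/3 c=0 d=11/24
  seg 1: a=-5 b=7/6 c=11/4 d=-11/12
S(11/4) = -759/256

Δ: Δ0=-5/2, Δ1=3
row 1: diag=6, rhs=33; c'=1/6, d'=11/2
back: M1=11/2
M: M0=0, M1=11/2, M2=0
seg 0: a=0, c=M0/2=0, d=(M1−M0)/(6·2)=11/24, b=Δ0−h0·(2M0+M1)/6=-13/3
seg 1: a=-5, c=M1/2=11/4, d=(M2−M1)/(6·1)=-11/12, b=Δ1−h1·(2M1+M2)/6=7/6
t_q=11/4 → seg 1, τ=3/4; S=-5+7/6·τ+11/4·τ²+-11/12·τ³=-759/256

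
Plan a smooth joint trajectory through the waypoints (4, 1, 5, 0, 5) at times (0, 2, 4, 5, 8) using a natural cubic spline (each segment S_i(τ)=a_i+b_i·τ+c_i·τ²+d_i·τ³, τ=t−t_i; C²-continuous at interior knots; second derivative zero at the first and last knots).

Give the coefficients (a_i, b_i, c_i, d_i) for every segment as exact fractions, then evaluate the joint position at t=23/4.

Δ: Δ0=-3/2, Δ1=2, Δ2=-5, Δ3=5/3
row 1: diag=8, rhs=21; c'=1/4, d'=21/8
row 2: denom=6−2·1/4=11/2; d'=(-42−2·21/8)/(11/2)=-189/22
row 3: denom=8−1·2/11=86/11; d'=(40−1·-189/22)/(86/11)=1069/172
back: M3=1069/172
back: M2=-189/22−2/11·1069/172=-418/43
back: M1=21/8−1/4·-418/43=1739/344
M: M0=0, M1=1739/344, M2=-418/43, M3=1069/172, M4=0
seg 0: a=4, c=M0/2=0, d=(M1−M0)/(6·2)=1739/4128, b=Δ0−h0·(2M0+M1)/6=-3287/1032
seg 1: a=1, c=M1/2=1739/688, d=(M2−M1)/(6·2)=-5083/4128, b=Δ1−h1·(2M1+M2)/6=965/516
seg 2: a=5, c=M2/2=-209/43, d=(M3−M2)/(6·1)=2741/1032, b=Δ2−h2·(2M2+M3)/6=-2885/1032
seg 3: a=0, c=M3/2=1069/344, d=(M4−M3)/(6·3)=-1069/3096, b=Δ3−h3·(2M3+M4)/6=-2347/516
t_q=23/4 → seg 3, τ=3/4; S=0+-2347/516·τ+1069/344·τ²+-1069/3096·τ³=-39827/22016

  seg 0: a=4 b=-3287/1032 c=0 d=1739/4128
  seg 1: a=1 b=965/516 c=1739/688 d=-5083/4128
  seg 2: a=5 b=-2885/1032 c=-209/43 d=2741/1032
  seg 3: a=0 b=-2347/516 c=1069/344 d=-1069/3096
S(23/4) = -39827/22016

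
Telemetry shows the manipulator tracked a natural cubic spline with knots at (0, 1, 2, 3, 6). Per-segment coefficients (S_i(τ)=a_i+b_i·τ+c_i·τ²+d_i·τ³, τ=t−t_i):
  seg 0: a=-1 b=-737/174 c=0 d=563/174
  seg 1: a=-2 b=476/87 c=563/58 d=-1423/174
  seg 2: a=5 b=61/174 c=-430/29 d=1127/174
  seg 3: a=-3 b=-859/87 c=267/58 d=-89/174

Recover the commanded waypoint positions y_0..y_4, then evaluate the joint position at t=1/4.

y_0 = S_0(0) = a_0 = -1
y_1 = S_1(0) = a_1 = -2
y_2 = S_2(0) = a_2 = 5
y_3 = S_3(0) = a_3 = -3
y_4 = S_3(3) = -5
t_q=1/4 is in segment 0 (τ=1/4); S_0(τ)=-7455/3712

y_0=-1 y_1=-2 y_2=5 y_3=-3 y_4=-5
S(1/4) = -7455/3712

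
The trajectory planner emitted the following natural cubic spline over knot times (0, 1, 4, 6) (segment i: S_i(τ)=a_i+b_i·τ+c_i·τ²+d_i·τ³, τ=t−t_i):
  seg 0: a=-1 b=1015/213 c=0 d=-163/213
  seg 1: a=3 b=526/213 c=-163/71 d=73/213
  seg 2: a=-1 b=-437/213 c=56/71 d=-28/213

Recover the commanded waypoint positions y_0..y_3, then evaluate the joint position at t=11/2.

y_0 = S_0(0) = a_0 = -1
y_1 = S_1(0) = a_1 = 3
y_2 = S_2(0) = a_2 = -1
y_3 = S_2(2) = -3
t_q=11/2 is in segment 2 (τ=3/2); S_2(τ)=-195/71

y_0=-1 y_1=3 y_2=-1 y_3=-3
S(11/2) = -195/71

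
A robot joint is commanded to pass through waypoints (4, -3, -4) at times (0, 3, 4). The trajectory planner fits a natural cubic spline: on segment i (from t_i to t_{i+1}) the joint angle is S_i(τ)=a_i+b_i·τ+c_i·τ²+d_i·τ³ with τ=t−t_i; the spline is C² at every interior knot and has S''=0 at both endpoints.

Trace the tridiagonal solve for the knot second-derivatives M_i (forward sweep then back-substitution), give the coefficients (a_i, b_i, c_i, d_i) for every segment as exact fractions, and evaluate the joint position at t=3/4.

Δ: Δ0=-7/3, Δ1=-1
row 1: diag=8, rhs=8; c'=1/8, d'=1
back: M1=1
M: M0=0, M1=1, M2=0
seg 0: a=4, c=M0/2=0, d=(M1−M0)/(6·3)=1/18, b=Δ0−h0·(2M0+M1)/6=-17/6
seg 1: a=-3, c=M1/2=1/2, d=(M2−M1)/(6·1)=-1/6, b=Δ1−h1·(2M1+M2)/6=-4/3
t_q=3/4 → seg 0, τ=3/4; S=4+-17/6·τ+0·τ²+1/18·τ³=243/128

  seg 0: a=4 b=-17/6 c=0 d=1/18
  seg 1: a=-3 b=-4/3 c=1/2 d=-1/6
S(3/4) = 243/128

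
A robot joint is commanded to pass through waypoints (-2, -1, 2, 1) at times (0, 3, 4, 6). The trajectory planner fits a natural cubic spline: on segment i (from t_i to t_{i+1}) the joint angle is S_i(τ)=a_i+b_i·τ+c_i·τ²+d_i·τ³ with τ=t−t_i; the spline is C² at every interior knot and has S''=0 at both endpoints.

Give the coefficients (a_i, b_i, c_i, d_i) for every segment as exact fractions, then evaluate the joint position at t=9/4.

  seg 0: a=-2 b=-257/282 c=0 d=13/94
  seg 1: a=-1 b=398/141 c=117/94 d=-301/282
  seg 2: a=2 b=595/282 c=-92/47 d=46/141
S(9/4) = -14891/6016

Δ: Δ0=1/3, Δ1=3, Δ2=-1/2
row 1: diag=8, rhs=16; c'=1/8, d'=2
row 2: denom=6−1·1/8=47/8; d'=(-21−1·2)/(47/8)=-184/47
back: M2=-184/47
back: M1=2−1/8·-184/47=117/47
M: M0=0, M1=117/47, M2=-184/47, M3=0
seg 0: a=-2, c=M0/2=0, d=(M1−M0)/(6·3)=13/94, b=Δ0−h0·(2M0+M1)/6=-257/282
seg 1: a=-1, c=M1/2=117/94, d=(M2−M1)/(6·1)=-301/282, b=Δ1−h1·(2M1+M2)/6=398/141
seg 2: a=2, c=M2/2=-92/47, d=(M3−M2)/(6·2)=46/141, b=Δ2−h2·(2M2+M3)/6=595/282
t_q=9/4 → seg 0, τ=9/4; S=-2+-257/282·τ+0·τ²+13/94·τ³=-14891/6016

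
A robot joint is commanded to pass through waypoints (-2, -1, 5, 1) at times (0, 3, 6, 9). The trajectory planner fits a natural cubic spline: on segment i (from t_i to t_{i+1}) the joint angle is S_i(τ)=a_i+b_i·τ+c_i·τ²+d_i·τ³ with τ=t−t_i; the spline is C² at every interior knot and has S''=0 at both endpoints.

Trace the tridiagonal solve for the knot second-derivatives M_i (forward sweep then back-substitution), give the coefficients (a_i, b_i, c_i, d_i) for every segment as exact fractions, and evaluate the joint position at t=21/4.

  seg 0: a=-2 b=-1/3 c=0 d=2/27
  seg 1: a=-1 b=5/3 c=2/3 d=-5/27
  seg 2: a=5 b=2/3 c=-1 d=1/9
S(21/4) = 257/64

Δ: Δ0=1/3, Δ1=2, Δ2=-4/3
row 1: diag=12, rhs=10; c'=1/4, d'=5/6
row 2: denom=12−3·1/4=45/4; d'=(-20−3·5/6)/(45/4)=-2
back: M2=-2
back: M1=5/6−1/4·-2=4/3
M: M0=0, M1=4/3, M2=-2, M3=0
seg 0: a=-2, c=M0/2=0, d=(M1−M0)/(6·3)=2/27, b=Δ0−h0·(2M0+M1)/6=-1/3
seg 1: a=-1, c=M1/2=2/3, d=(M2−M1)/(6·3)=-5/27, b=Δ1−h1·(2M1+M2)/6=5/3
seg 2: a=5, c=M2/2=-1, d=(M3−M2)/(6·3)=1/9, b=Δ2−h2·(2M2+M3)/6=2/3
t_q=21/4 → seg 1, τ=9/4; S=-1+5/3·τ+2/3·τ²+-5/27·τ³=257/64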